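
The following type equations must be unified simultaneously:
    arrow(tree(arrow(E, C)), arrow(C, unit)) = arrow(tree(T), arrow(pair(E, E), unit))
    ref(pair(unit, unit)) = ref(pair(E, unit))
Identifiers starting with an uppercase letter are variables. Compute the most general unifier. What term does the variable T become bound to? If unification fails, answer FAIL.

Decompose arrow/2: tree(arrow(E, C)) = tree(T),  arrow(C, unit) = arrow(pair(E, E), unit).
Decompose tree/1: arrow(E, C) = T.
Bind T := arrow(E, C); no other remaining equation mentions T.
Decompose arrow/2: C = pair(E, E),  unit = unit.
Bind C := pair(E, E); no other remaining equation mentions C. Substituting into the earlier binding gives T := arrow(E, pair(E, E)).
Delete trivial equation unit = unit.
Decompose ref/1: pair(unit, unit) = pair(E, unit).
Decompose pair/2: unit = E,  unit = unit.
Bind E := unit; no other remaining equation mentions E. Substituting into the earlier bindings gives T := arrow(unit, pair(unit, unit)), C := pair(unit, unit).
Delete trivial equation unit = unit.
MGU = { T -> arrow(unit, pair(unit, unit)), C -> pair(unit, unit), E -> unit }, so T -> arrow(unit, pair(unit, unit)).

arrow(unit, pair(unit, unit))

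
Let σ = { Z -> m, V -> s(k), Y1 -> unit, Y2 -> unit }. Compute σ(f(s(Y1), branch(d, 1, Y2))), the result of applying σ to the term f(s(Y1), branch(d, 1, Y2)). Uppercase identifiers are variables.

Replace each occurrence of Y1 with unit.
Replace each occurrence of Y2 with unit.
Result: f(s(unit), branch(d, 1, unit)).

f(s(unit), branch(d, 1, unit))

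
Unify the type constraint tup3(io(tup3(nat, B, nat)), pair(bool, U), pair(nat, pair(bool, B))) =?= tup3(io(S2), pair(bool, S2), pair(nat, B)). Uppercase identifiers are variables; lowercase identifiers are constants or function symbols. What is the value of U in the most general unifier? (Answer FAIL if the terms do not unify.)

FAIL

Decompose tup3/3: io(tup3(nat, B, nat)) =?= io(S2),  pair(bool, U) =?= pair(bool, S2),  pair(nat, pair(bool, B)) =?= pair(nat, B).
Decompose io/1: tup3(nat, B, nat) =?= S2.
Bind S2 := tup3(nat, B, nat); substituting into the one remaining equation that mentions S2 gives: pair(bool, U) =?= pair(bool, tup3(nat, B, nat)).
Decompose pair/2: bool =?= bool,  U =?= tup3(nat, B, nat).
Delete trivial equation bool =?= bool.
Bind U := tup3(nat, B, nat); no other remaining equation mentions U.
Decompose pair/2: nat =?= nat,  pair(bool, B) =?= B.
Delete trivial equation nat =?= nat.
Occurs check fails: B occurs in pair(bool, B); the equation B =?= pair(bool, B) has no finite solution.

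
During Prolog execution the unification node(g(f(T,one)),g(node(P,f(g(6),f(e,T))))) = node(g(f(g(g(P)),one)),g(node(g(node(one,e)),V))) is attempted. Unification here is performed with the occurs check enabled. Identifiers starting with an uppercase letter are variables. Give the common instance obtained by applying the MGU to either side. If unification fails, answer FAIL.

Decompose node/2: g(f(T,one)) = g(f(g(g(P)),one)),  g(node(P,f(g(6),f(e,T)))) = g(node(g(node(one,e)),V)).
Decompose g/1: f(T,one) = f(g(g(P)),one).
Decompose f/2: T = g(g(P)),  one = one.
Bind T := g(g(P)); substituting into the one remaining equation that mentions T gives: g(node(P,f(g(6),f(e,g(g(P)))))) = g(node(g(node(one,e)),V)).
Delete trivial equation one = one.
Decompose g/1: node(P,f(g(6),f(e,g(g(P))))) = node(g(node(one,e)),V).
Decompose node/2: P = g(node(one,e)),  f(g(6),f(e,g(g(P)))) = V.
Bind P := g(node(one,e)); substituting into the remaining equation gives: f(g(6),f(e,g(g(g(node(one,e)))))) = V. Substituting into the earlier binding gives T := g(g(g(node(one,e)))).
Bind V := f(g(6),f(e,g(g(g(node(one,e)))))).
Applying the MGU to either side gives node(g(f(g(g(g(node(one,e)))),one)),g(node(g(node(one,e)),f(g(6),f(e,g(g(g(node(one,e))))))))).

node(g(f(g(g(g(node(one,e)))),one)),g(node(g(node(one,e)),f(g(6),f(e,g(g(g(node(one,e)))))))))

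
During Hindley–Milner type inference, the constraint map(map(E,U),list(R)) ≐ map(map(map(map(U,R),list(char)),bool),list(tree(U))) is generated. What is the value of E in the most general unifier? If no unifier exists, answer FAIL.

map(map(bool,tree(bool)),list(char))

Decompose map/2: map(E,U) ≐ map(map(map(U,R),list(char)),bool),  list(R) ≐ list(tree(U)).
Decompose map/2: E ≐ map(map(U,R),list(char)),  U ≐ bool.
Bind E := map(map(U,R),list(char)); no other remaining equation mentions E.
Bind U := bool; substituting into the remaining equation gives: list(R) ≐ list(tree(bool)). Substituting into the earlier binding gives E := map(map(bool,R),list(char)).
Decompose list/1: R ≐ tree(bool).
Bind R := tree(bool). Substituting into the earlier binding gives E := map(map(bool,tree(bool)),list(char)).
MGU = { E -> map(map(bool,tree(bool)),list(char)), U -> bool, R -> tree(bool) }, so E -> map(map(bool,tree(bool)),list(char)).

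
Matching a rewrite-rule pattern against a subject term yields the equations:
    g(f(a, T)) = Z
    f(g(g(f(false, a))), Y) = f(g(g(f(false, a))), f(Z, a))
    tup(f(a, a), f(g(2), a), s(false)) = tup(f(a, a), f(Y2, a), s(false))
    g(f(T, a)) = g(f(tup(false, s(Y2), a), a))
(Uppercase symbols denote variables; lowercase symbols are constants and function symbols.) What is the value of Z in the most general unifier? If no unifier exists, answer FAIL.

Bind Z := g(f(a, T)); substituting into the one remaining equation that mentions Z gives: f(g(g(f(false, a))), Y) = f(g(g(f(false, a))), f(g(f(a, T)), a)).
Decompose f/2: g(g(f(false, a))) = g(g(f(false, a))),  Y = f(g(f(a, T)), a).
Delete trivial equation g(g(f(false, a))) = g(g(f(false, a))).
Bind Y := f(g(f(a, T)), a); no other remaining equation mentions Y.
Decompose tup/3: f(a, a) = f(a, a),  f(g(2), a) = f(Y2, a),  s(false) = s(false).
Delete trivial equation f(a, a) = f(a, a).
Decompose f/2: g(2) = Y2,  a = a.
Bind Y2 := g(2); substituting into the one remaining equation that mentions Y2 gives: g(f(T, a)) = g(f(tup(false, s(g(2)), a), a)).
Delete trivial equation a = a.
Delete trivial equation s(false) = s(false).
Decompose g/1: f(T, a) = f(tup(false, s(g(2)), a), a).
Decompose f/2: T = tup(false, s(g(2)), a),  a = a.
Bind T := tup(false, s(g(2)), a); no other remaining equation mentions T. Substituting into the earlier bindings gives Z := g(f(a, tup(false, s(g(2)), a))), Y := f(g(f(a, tup(false, s(g(2)), a))), a).
Delete trivial equation a = a.
MGU = { Z -> g(f(a, tup(false, s(g(2)), a))), Y -> f(g(f(a, tup(false, s(g(2)), a))), a), Y2 -> g(2), T -> tup(false, s(g(2)), a) }, so Z -> g(f(a, tup(false, s(g(2)), a))).

g(f(a, tup(false, s(g(2)), a)))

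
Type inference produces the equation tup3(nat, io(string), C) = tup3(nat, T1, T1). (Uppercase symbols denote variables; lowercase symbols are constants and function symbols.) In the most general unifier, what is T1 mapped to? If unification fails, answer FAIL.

Decompose tup3/3: nat = nat,  io(string) = T1,  C = T1.
Delete trivial equation nat = nat.
Bind T1 := io(string); substituting into the remaining equation gives: C = io(string).
Bind C := io(string).
MGU = { T1 ↦ io(string), C ↦ io(string) }, so T1 ↦ io(string).

io(string)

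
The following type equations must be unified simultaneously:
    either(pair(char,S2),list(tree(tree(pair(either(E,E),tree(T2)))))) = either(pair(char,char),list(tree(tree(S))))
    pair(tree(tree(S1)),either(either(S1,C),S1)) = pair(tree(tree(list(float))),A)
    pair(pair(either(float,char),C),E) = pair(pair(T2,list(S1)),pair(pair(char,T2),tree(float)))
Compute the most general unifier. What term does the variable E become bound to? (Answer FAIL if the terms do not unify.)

pair(pair(char,either(float,char)),tree(float))

Decompose either/2: pair(char,S2) = pair(char,char),  list(tree(tree(pair(either(E,E),tree(T2))))) = list(tree(tree(S))).
Decompose pair/2: char = char,  S2 = char.
Delete trivial equation char = char.
Bind S2 := char; no other remaining equation mentions S2.
Decompose list/1: tree(tree(pair(either(E,E),tree(T2)))) = tree(tree(S)).
Decompose tree/1: tree(pair(either(E,E),tree(T2))) = tree(S).
Decompose tree/1: pair(either(E,E),tree(T2)) = S.
Bind S := pair(either(E,E),tree(T2)); no other remaining equation mentions S.
Decompose pair/2: tree(tree(S1)) = tree(tree(list(float))),  either(either(S1,C),S1) = A.
Decompose tree/1: tree(S1) = tree(list(float)).
Decompose tree/1: S1 = list(float).
Bind S1 := list(float); substituting into the remaining equations gives: either(either(list(float),C),list(float)) = A,  pair(pair(either(float,char),C),E) = pair(pair(T2,list(list(float))),pair(pair(char,T2),tree(float))).
Bind A := either(either(list(float),C),list(float)); no other remaining equation mentions A.
Decompose pair/2: pair(either(float,char),C) = pair(T2,list(list(float))),  E = pair(pair(char,T2),tree(float)).
Decompose pair/2: either(float,char) = T2,  C = list(list(float)).
Bind T2 := either(float,char); substituting into the one remaining equation that mentions T2 gives: E = pair(pair(char,either(float,char)),tree(float)). Substituting into the earlier binding gives S := pair(either(E,E),tree(either(float,char))).
Bind C := list(list(float)); no other remaining equation mentions C. Substituting into the earlier binding gives A := either(either(list(float),list(list(float))),list(float)).
Bind E := pair(pair(char,either(float,char)),tree(float)). Substituting into the earlier binding gives S := pair(either(pair(pair(char,either(float,char)),tree(float)),pair(pair(char,either(float,char)),tree(float))),tree(either(float,char))).
MGU = { S2 ↦ char, S ↦ pair(either(pair(pair(char,either(float,char)),tree(float)),pair(pair(char,either(float,char)),tree(float))),tree(either(float,char))), S1 ↦ list(float), A ↦ either(either(list(float),list(list(float))),list(float)), T2 ↦ either(float,char), C ↦ list(list(float)), E ↦ pair(pair(char,either(float,char)),tree(float)) }, so E ↦ pair(pair(char,either(float,char)),tree(float)).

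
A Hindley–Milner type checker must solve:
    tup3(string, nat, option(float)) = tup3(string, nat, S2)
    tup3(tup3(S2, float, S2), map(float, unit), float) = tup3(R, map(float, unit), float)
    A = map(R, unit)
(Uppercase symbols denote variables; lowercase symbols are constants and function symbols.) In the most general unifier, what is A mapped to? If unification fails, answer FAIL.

Decompose tup3/3: string = string,  nat = nat,  option(float) = S2.
Delete trivial equation string = string.
Delete trivial equation nat = nat.
Bind S2 := option(float); substituting into the one remaining equation that mentions S2 gives: tup3(tup3(option(float), float, option(float)), map(float, unit), float) = tup3(R, map(float, unit), float).
Decompose tup3/3: tup3(option(float), float, option(float)) = R,  map(float, unit) = map(float, unit),  float = float.
Bind R := tup3(option(float), float, option(float)); substituting into the one remaining equation that mentions R gives: A = map(tup3(option(float), float, option(float)), unit).
Delete trivial equation map(float, unit) = map(float, unit).
Delete trivial equation float = float.
Bind A := map(tup3(option(float), float, option(float)), unit).
MGU = { S2 := option(float), R := tup3(option(float), float, option(float)), A := map(tup3(option(float), float, option(float)), unit) }, so A := map(tup3(option(float), float, option(float)), unit).

map(tup3(option(float), float, option(float)), unit)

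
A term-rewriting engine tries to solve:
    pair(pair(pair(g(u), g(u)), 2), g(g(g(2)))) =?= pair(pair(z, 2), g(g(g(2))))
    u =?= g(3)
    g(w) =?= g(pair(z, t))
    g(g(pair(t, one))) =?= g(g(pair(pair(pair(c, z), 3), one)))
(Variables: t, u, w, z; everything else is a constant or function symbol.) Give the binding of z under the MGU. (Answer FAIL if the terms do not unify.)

Decompose pair/2: pair(pair(g(u), g(u)), 2) =?= pair(z, 2),  g(g(g(2))) =?= g(g(g(2))).
Decompose pair/2: pair(g(u), g(u)) =?= z,  2 =?= 2.
Bind z := pair(g(u), g(u)); substituting into the 2 remaining equations that mention z gives: g(w) =?= g(pair(pair(g(u), g(u)), t)),  g(g(pair(t, one))) =?= g(g(pair(pair(pair(c, pair(g(u), g(u))), 3), one))).
Delete trivial equation 2 =?= 2.
Delete trivial equation g(g(g(2))) =?= g(g(g(2))).
Bind u := g(3); substituting into the remaining equations gives: g(w) =?= g(pair(pair(g(g(3)), g(g(3))), t)),  g(g(pair(t, one))) =?= g(g(pair(pair(pair(c, pair(g(g(3)), g(g(3)))), 3), one))). Substituting into the earlier binding gives z := pair(g(g(3)), g(g(3))).
Decompose g/1: w =?= pair(pair(g(g(3)), g(g(3))), t).
Bind w := pair(pair(g(g(3)), g(g(3))), t); no other remaining equation mentions w.
Decompose g/1: g(pair(t, one)) =?= g(pair(pair(pair(c, pair(g(g(3)), g(g(3)))), 3), one)).
Decompose g/1: pair(t, one) =?= pair(pair(pair(c, pair(g(g(3)), g(g(3)))), 3), one).
Decompose pair/2: t =?= pair(pair(c, pair(g(g(3)), g(g(3)))), 3),  one =?= one.
Bind t := pair(pair(c, pair(g(g(3)), g(g(3)))), 3); no other remaining equation mentions t. Substituting into the earlier binding gives w := pair(pair(g(g(3)), g(g(3))), pair(pair(c, pair(g(g(3)), g(g(3)))), 3)).
Delete trivial equation one =?= one.
MGU = { z := pair(g(g(3)), g(g(3))), u := g(3), w := pair(pair(g(g(3)), g(g(3))), pair(pair(c, pair(g(g(3)), g(g(3)))), 3)), t := pair(pair(c, pair(g(g(3)), g(g(3)))), 3) }, so z := pair(g(g(3)), g(g(3))).

pair(g(g(3)), g(g(3)))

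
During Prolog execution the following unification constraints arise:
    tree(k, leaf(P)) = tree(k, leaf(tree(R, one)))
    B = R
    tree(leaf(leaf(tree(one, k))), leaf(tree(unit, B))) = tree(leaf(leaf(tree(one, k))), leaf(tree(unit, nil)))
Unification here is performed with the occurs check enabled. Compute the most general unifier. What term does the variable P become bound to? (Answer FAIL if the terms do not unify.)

Decompose tree/2: k = k,  leaf(P) = leaf(tree(R, one)).
Delete trivial equation k = k.
Decompose leaf/1: P = tree(R, one).
Bind P := tree(R, one); no other remaining equation mentions P.
Bind B := R; substituting into the remaining equation gives: tree(leaf(leaf(tree(one, k))), leaf(tree(unit, R))) = tree(leaf(leaf(tree(one, k))), leaf(tree(unit, nil))).
Decompose tree/2: leaf(leaf(tree(one, k))) = leaf(leaf(tree(one, k))),  leaf(tree(unit, R)) = leaf(tree(unit, nil)).
Delete trivial equation leaf(leaf(tree(one, k))) = leaf(leaf(tree(one, k))).
Decompose leaf/1: tree(unit, R) = tree(unit, nil).
Decompose tree/2: unit = unit,  R = nil.
Delete trivial equation unit = unit.
Bind R := nil. Substituting into the earlier bindings gives P := tree(nil, one), B := nil.
MGU = { P ↦ tree(nil, one), B ↦ nil, R ↦ nil }, so P ↦ tree(nil, one).

tree(nil, one)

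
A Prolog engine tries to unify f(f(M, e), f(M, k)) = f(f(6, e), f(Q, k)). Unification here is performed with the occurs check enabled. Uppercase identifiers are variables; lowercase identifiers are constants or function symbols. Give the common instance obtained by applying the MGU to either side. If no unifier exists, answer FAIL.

Decompose f/2: f(M, e) = f(6, e),  f(M, k) = f(Q, k).
Decompose f/2: M = 6,  e = e.
Bind M := 6; substituting into the one remaining equation that mentions M gives: f(6, k) = f(Q, k).
Delete trivial equation e = e.
Decompose f/2: 6 = Q,  k = k.
Bind Q := 6; no other remaining equation mentions Q.
Delete trivial equation k = k.
Applying the MGU to either side gives f(f(6, e), f(6, k)).

f(f(6, e), f(6, k))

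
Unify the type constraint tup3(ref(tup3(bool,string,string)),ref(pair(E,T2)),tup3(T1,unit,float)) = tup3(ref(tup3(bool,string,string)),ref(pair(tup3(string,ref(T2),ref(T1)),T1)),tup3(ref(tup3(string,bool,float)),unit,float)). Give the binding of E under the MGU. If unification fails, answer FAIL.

Decompose tup3/3: ref(tup3(bool,string,string)) = ref(tup3(bool,string,string)),  ref(pair(E,T2)) = ref(pair(tup3(string,ref(T2),ref(T1)),T1)),  tup3(T1,unit,float) = tup3(ref(tup3(string,bool,float)),unit,float).
Delete trivial equation ref(tup3(bool,string,string)) = ref(tup3(bool,string,string)).
Decompose ref/1: pair(E,T2) = pair(tup3(string,ref(T2),ref(T1)),T1).
Decompose pair/2: E = tup3(string,ref(T2),ref(T1)),  T2 = T1.
Bind E := tup3(string,ref(T2),ref(T1)); no other remaining equation mentions E.
Bind T2 := T1; no other remaining equation mentions T2. Substituting into the earlier binding gives E := tup3(string,ref(T1),ref(T1)).
Decompose tup3/3: T1 = ref(tup3(string,bool,float)),  unit = unit,  float = float.
Bind T1 := ref(tup3(string,bool,float)); no other remaining equation mentions T1. Substituting into the earlier bindings gives E := tup3(string,ref(ref(tup3(string,bool,float))),ref(ref(tup3(string,bool,float)))), T2 := ref(tup3(string,bool,float)).
Delete trivial equation unit = unit.
Delete trivial equation float = float.
MGU = { E := tup3(string,ref(ref(tup3(string,bool,float))),ref(ref(tup3(string,bool,float)))), T2 := ref(tup3(string,bool,float)), T1 := ref(tup3(string,bool,float)) }, so E := tup3(string,ref(ref(tup3(string,bool,float))),ref(ref(tup3(string,bool,float)))).

tup3(string,ref(ref(tup3(string,bool,float))),ref(ref(tup3(string,bool,float))))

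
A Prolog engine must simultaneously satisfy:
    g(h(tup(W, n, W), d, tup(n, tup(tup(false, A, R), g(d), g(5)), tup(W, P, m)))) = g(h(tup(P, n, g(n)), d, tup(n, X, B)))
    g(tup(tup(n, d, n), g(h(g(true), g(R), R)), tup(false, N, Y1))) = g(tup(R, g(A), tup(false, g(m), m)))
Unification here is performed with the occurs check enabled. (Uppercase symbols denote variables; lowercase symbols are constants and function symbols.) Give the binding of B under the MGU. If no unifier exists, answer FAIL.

Decompose g/1: h(tup(W, n, W), d, tup(n, tup(tup(false, A, R), g(d), g(5)), tup(W, P, m))) = h(tup(P, n, g(n)), d, tup(n, X, B)).
Decompose h/3: tup(W, n, W) = tup(P, n, g(n)),  d = d,  tup(n, tup(tup(false, A, R), g(d), g(5)), tup(W, P, m)) = tup(n, X, B).
Decompose tup/3: W = P,  n = n,  W = g(n).
Bind W := P; substituting into the 2 remaining equations that mention W gives: P = g(n),  tup(n, tup(tup(false, A, R), g(d), g(5)), tup(P, P, m)) = tup(n, X, B).
Delete trivial equation n = n.
Bind P := g(n); substituting into the one remaining equation that mentions P gives: tup(n, tup(tup(false, A, R), g(d), g(5)), tup(g(n), g(n), m)) = tup(n, X, B). Substituting into the earlier binding gives W := g(n).
Delete trivial equation d = d.
Decompose tup/3: n = n,  tup(tup(false, A, R), g(d), g(5)) = X,  tup(g(n), g(n), m) = B.
Delete trivial equation n = n.
Bind X := tup(tup(false, A, R), g(d), g(5)); no other remaining equation mentions X.
Bind B := tup(g(n), g(n), m); no other remaining equation mentions B.
Decompose g/1: tup(tup(n, d, n), g(h(g(true), g(R), R)), tup(false, N, Y1)) = tup(R, g(A), tup(false, g(m), m)).
Decompose tup/3: tup(n, d, n) = R,  g(h(g(true), g(R), R)) = g(A),  tup(false, N, Y1) = tup(false, g(m), m).
Bind R := tup(n, d, n); substituting into the one remaining equation that mentions R gives: g(h(g(true), g(tup(n, d, n)), tup(n, d, n))) = g(A). Substituting into the earlier binding gives X := tup(tup(false, A, tup(n, d, n)), g(d), g(5)).
Decompose g/1: h(g(true), g(tup(n, d, n)), tup(n, d, n)) = A.
Bind A := h(g(true), g(tup(n, d, n)), tup(n, d, n)); no other remaining equation mentions A. Substituting into the earlier binding gives X := tup(tup(false, h(g(true), g(tup(n, d, n)), tup(n, d, n)), tup(n, d, n)), g(d), g(5)).
Decompose tup/3: false = false,  N = g(m),  Y1 = m.
Delete trivial equation false = false.
Bind N := g(m); no other remaining equation mentions N.
Bind Y1 := m.
MGU = { W -> g(n), P -> g(n), X -> tup(tup(false, h(g(true), g(tup(n, d, n)), tup(n, d, n)), tup(n, d, n)), g(d), g(5)), B -> tup(g(n), g(n), m), R -> tup(n, d, n), A -> h(g(true), g(tup(n, d, n)), tup(n, d, n)), N -> g(m), Y1 -> m }, so B -> tup(g(n), g(n), m).

tup(g(n), g(n), m)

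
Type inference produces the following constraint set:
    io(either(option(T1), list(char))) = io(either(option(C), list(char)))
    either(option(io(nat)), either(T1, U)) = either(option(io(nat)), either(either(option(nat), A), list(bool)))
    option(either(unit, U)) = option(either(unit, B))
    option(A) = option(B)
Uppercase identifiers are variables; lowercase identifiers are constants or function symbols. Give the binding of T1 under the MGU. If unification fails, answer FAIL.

either(option(nat), list(bool))

Decompose io/1: either(option(T1), list(char)) = either(option(C), list(char)).
Decompose either/2: option(T1) = option(C),  list(char) = list(char).
Decompose option/1: T1 = C.
Bind T1 := C; substituting into the one remaining equation that mentions T1 gives: either(option(io(nat)), either(C, U)) = either(option(io(nat)), either(either(option(nat), A), list(bool))).
Delete trivial equation list(char) = list(char).
Decompose either/2: option(io(nat)) = option(io(nat)),  either(C, U) = either(either(option(nat), A), list(bool)).
Delete trivial equation option(io(nat)) = option(io(nat)).
Decompose either/2: C = either(option(nat), A),  U = list(bool).
Bind C := either(option(nat), A); no other remaining equation mentions C. Substituting into the earlier binding gives T1 := either(option(nat), A).
Bind U := list(bool); substituting into the one remaining equation that mentions U gives: option(either(unit, list(bool))) = option(either(unit, B)).
Decompose option/1: either(unit, list(bool)) = either(unit, B).
Decompose either/2: unit = unit,  list(bool) = B.
Delete trivial equation unit = unit.
Bind B := list(bool); substituting into the remaining equation gives: option(A) = option(list(bool)).
Decompose option/1: A = list(bool).
Bind A := list(bool). Substituting into the earlier bindings gives T1 := either(option(nat), list(bool)), C := either(option(nat), list(bool)).
MGU = { T1 ↦ either(option(nat), list(bool)), C ↦ either(option(nat), list(bool)), U ↦ list(bool), B ↦ list(bool), A ↦ list(bool) }, so T1 ↦ either(option(nat), list(bool)).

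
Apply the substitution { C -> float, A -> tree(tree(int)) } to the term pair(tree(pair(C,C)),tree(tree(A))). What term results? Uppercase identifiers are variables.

Replace each occurrence of C with float.
Replace each occurrence of A with tree(tree(int)).
Result: pair(tree(pair(float,float)),tree(tree(tree(tree(int))))).

pair(tree(pair(float,float)),tree(tree(tree(tree(int)))))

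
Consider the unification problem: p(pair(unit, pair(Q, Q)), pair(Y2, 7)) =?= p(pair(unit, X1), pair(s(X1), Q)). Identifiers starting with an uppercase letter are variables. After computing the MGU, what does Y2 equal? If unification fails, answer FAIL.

Decompose p/2: pair(unit, pair(Q, Q)) =?= pair(unit, X1),  pair(Y2, 7) =?= pair(s(X1), Q).
Decompose pair/2: unit =?= unit,  pair(Q, Q) =?= X1.
Delete trivial equation unit =?= unit.
Bind X1 := pair(Q, Q); substituting into the remaining equation gives: pair(Y2, 7) =?= pair(s(pair(Q, Q)), Q).
Decompose pair/2: Y2 =?= s(pair(Q, Q)),  7 =?= Q.
Bind Y2 := s(pair(Q, Q)); no other remaining equation mentions Y2.
Bind Q := 7. Substituting into the earlier bindings gives X1 := pair(7, 7), Y2 := s(pair(7, 7)).
MGU = { X1 := pair(7, 7), Y2 := s(pair(7, 7)), Q := 7 }, so Y2 := s(pair(7, 7)).

s(pair(7, 7))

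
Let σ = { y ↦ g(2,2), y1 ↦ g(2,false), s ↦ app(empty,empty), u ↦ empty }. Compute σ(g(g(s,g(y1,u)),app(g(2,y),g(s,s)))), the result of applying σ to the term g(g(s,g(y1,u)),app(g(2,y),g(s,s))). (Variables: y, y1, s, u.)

g(g(app(empty,empty),g(g(2,false),empty)),app(g(2,g(2,2)),g(app(empty,empty),app(empty,empty))))

Replace each occurrence of y with g(2,2).
Replace each occurrence of y1 with g(2,false).
Replace each occurrence of s with app(empty,empty).
Replace each occurrence of u with empty.
Result: g(g(app(empty,empty),g(g(2,false),empty)),app(g(2,g(2,2)),g(app(empty,empty),app(empty,empty)))).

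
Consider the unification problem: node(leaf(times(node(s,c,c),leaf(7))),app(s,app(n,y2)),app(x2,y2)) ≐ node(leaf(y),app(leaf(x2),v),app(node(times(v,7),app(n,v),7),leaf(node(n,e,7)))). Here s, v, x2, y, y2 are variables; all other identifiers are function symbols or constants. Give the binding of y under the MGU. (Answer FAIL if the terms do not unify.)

times(node(leaf(node(times(app(n,leaf(node(n,e,7))),7),app(n,app(n,leaf(node(n,e,7)))),7)),c,c),leaf(7))

Decompose node/3: leaf(times(node(s,c,c),leaf(7))) ≐ leaf(y),  app(s,app(n,y2)) ≐ app(leaf(x2),v),  app(x2,y2) ≐ app(node(times(v,7),app(n,v),7),leaf(node(n,e,7))).
Decompose leaf/1: times(node(s,c,c),leaf(7)) ≐ y.
Bind y := times(node(s,c,c),leaf(7)); no other remaining equation mentions y.
Decompose app/2: s ≐ leaf(x2),  app(n,y2) ≐ v.
Bind s := leaf(x2); no other remaining equation mentions s. Substituting into the earlier binding gives y := times(node(leaf(x2),c,c),leaf(7)).
Bind v := app(n,y2); substituting into the remaining equation gives: app(x2,y2) ≐ app(node(times(app(n,y2),7),app(n,app(n,y2)),7),leaf(node(n,e,7))).
Decompose app/2: x2 ≐ node(times(app(n,y2),7),app(n,app(n,y2)),7),  y2 ≐ leaf(node(n,e,7)).
Bind x2 := node(times(app(n,y2),7),app(n,app(n,y2)),7); no other remaining equation mentions x2. Substituting into the earlier bindings gives y := times(node(leaf(node(times(app(n,y2),7),app(n,app(n,y2)),7)),c,c),leaf(7)), s := leaf(node(times(app(n,y2),7),app(n,app(n,y2)),7)).
Bind y2 := leaf(node(n,e,7)). Substituting into the earlier bindings gives y := times(node(leaf(node(times(app(n,leaf(node(n,e,7))),7),app(n,app(n,leaf(node(n,e,7)))),7)),c,c),leaf(7)), s := leaf(node(times(app(n,leaf(node(n,e,7))),7),app(n,app(n,leaf(node(n,e,7)))),7)), v := app(n,leaf(node(n,e,7))), x2 := node(times(app(n,leaf(node(n,e,7))),7),app(n,app(n,leaf(node(n,e,7)))),7).
MGU = { y := times(node(leaf(node(times(app(n,leaf(node(n,e,7))),7),app(n,app(n,leaf(node(n,e,7)))),7)),c,c),leaf(7)), s := leaf(node(times(app(n,leaf(node(n,e,7))),7),app(n,app(n,leaf(node(n,e,7)))),7)), v := app(n,leaf(node(n,e,7))), x2 := node(times(app(n,leaf(node(n,e,7))),7),app(n,app(n,leaf(node(n,e,7)))),7), y2 := leaf(node(n,e,7)) }, so y := times(node(leaf(node(times(app(n,leaf(node(n,e,7))),7),app(n,app(n,leaf(node(n,e,7)))),7)),c,c),leaf(7)).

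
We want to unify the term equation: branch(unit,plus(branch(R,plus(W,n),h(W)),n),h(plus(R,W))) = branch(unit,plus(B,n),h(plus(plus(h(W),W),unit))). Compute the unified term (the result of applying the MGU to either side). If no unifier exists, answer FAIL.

Decompose branch/3: unit = unit,  plus(branch(R,plus(W,n),h(W)),n) = plus(B,n),  h(plus(R,W)) = h(plus(plus(h(W),W),unit)).
Delete trivial equation unit = unit.
Decompose plus/2: branch(R,plus(W,n),h(W)) = B,  n = n.
Bind B := branch(R,plus(W,n),h(W)); no other remaining equation mentions B.
Delete trivial equation n = n.
Decompose h/1: plus(R,W) = plus(plus(h(W),W),unit).
Decompose plus/2: R = plus(h(W),W),  W = unit.
Bind R := plus(h(W),W); no other remaining equation mentions R. Substituting into the earlier binding gives B := branch(plus(h(W),W),plus(W,n),h(W)).
Bind W := unit. Substituting into the earlier bindings gives B := branch(plus(h(unit),unit),plus(unit,n),h(unit)), R := plus(h(unit),unit).
Applying the MGU to either side gives branch(unit,plus(branch(plus(h(unit),unit),plus(unit,n),h(unit)),n),h(plus(plus(h(unit),unit),unit))).

branch(unit,plus(branch(plus(h(unit),unit),plus(unit,n),h(unit)),n),h(plus(plus(h(unit),unit),unit)))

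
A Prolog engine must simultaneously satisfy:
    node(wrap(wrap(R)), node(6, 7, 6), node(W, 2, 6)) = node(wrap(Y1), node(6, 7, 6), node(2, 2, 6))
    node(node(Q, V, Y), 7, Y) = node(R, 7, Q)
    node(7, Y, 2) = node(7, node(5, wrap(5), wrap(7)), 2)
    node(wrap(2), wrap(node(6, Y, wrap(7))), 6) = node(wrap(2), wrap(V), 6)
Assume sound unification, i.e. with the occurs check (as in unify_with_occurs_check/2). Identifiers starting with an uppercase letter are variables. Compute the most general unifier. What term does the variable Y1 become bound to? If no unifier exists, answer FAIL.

Decompose node/3: wrap(wrap(R)) = wrap(Y1),  node(6, 7, 6) = node(6, 7, 6),  node(W, 2, 6) = node(2, 2, 6).
Decompose wrap/1: wrap(R) = Y1.
Bind Y1 := wrap(R); no other remaining equation mentions Y1.
Delete trivial equation node(6, 7, 6) = node(6, 7, 6).
Decompose node/3: W = 2,  2 = 2,  6 = 6.
Bind W := 2; no other remaining equation mentions W.
Delete trivial equation 2 = 2.
Delete trivial equation 6 = 6.
Decompose node/3: node(Q, V, Y) = R,  7 = 7,  Y = Q.
Bind R := node(Q, V, Y); no other remaining equation mentions R. Substituting into the earlier binding gives Y1 := wrap(node(Q, V, Y)).
Delete trivial equation 7 = 7.
Bind Y := Q; substituting into the remaining equations gives: node(7, Q, 2) = node(7, node(5, wrap(5), wrap(7)), 2),  node(wrap(2), wrap(node(6, Q, wrap(7))), 6) = node(wrap(2), wrap(V), 6). Substituting into the earlier bindings gives Y1 := wrap(node(Q, V, Q)), R := node(Q, V, Q).
Decompose node/3: 7 = 7,  Q = node(5, wrap(5), wrap(7)),  2 = 2.
Delete trivial equation 7 = 7.
Bind Q := node(5, wrap(5), wrap(7)); substituting into the one remaining equation that mentions Q gives: node(wrap(2), wrap(node(6, node(5, wrap(5), wrap(7)), wrap(7))), 6) = node(wrap(2), wrap(V), 6). Substituting into the earlier bindings gives Y1 := wrap(node(node(5, wrap(5), wrap(7)), V, node(5, wrap(5), wrap(7)))), R := node(node(5, wrap(5), wrap(7)), V, node(5, wrap(5), wrap(7))), Y := node(5, wrap(5), wrap(7)).
Delete trivial equation 2 = 2.
Decompose node/3: wrap(2) = wrap(2),  wrap(node(6, node(5, wrap(5), wrap(7)), wrap(7))) = wrap(V),  6 = 6.
Delete trivial equation wrap(2) = wrap(2).
Decompose wrap/1: node(6, node(5, wrap(5), wrap(7)), wrap(7)) = V.
Bind V := node(6, node(5, wrap(5), wrap(7)), wrap(7)); no other remaining equation mentions V. Substituting into the earlier bindings gives Y1 := wrap(node(node(5, wrap(5), wrap(7)), node(6, node(5, wrap(5), wrap(7)), wrap(7)), node(5, wrap(5), wrap(7)))), R := node(node(5, wrap(5), wrap(7)), node(6, node(5, wrap(5), wrap(7)), wrap(7)), node(5, wrap(5), wrap(7))).
Delete trivial equation 6 = 6.
MGU = { Y1 -> wrap(node(node(5, wrap(5), wrap(7)), node(6, node(5, wrap(5), wrap(7)), wrap(7)), node(5, wrap(5), wrap(7)))), W -> 2, R -> node(node(5, wrap(5), wrap(7)), node(6, node(5, wrap(5), wrap(7)), wrap(7)), node(5, wrap(5), wrap(7))), Y -> node(5, wrap(5), wrap(7)), Q -> node(5, wrap(5), wrap(7)), V -> node(6, node(5, wrap(5), wrap(7)), wrap(7)) }, so Y1 -> wrap(node(node(5, wrap(5), wrap(7)), node(6, node(5, wrap(5), wrap(7)), wrap(7)), node(5, wrap(5), wrap(7)))).

wrap(node(node(5, wrap(5), wrap(7)), node(6, node(5, wrap(5), wrap(7)), wrap(7)), node(5, wrap(5), wrap(7))))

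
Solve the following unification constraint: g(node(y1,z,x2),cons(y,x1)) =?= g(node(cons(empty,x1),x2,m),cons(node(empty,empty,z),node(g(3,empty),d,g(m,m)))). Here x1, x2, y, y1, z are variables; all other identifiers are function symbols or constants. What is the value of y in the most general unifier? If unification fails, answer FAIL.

node(empty,empty,m)

Decompose g/2: node(y1,z,x2) =?= node(cons(empty,x1),x2,m),  cons(y,x1) =?= cons(node(empty,empty,z),node(g(3,empty),d,g(m,m))).
Decompose node/3: y1 =?= cons(empty,x1),  z =?= x2,  x2 =?= m.
Bind y1 := cons(empty,x1); no other remaining equation mentions y1.
Bind z := x2; substituting into the one remaining equation that mentions z gives: cons(y,x1) =?= cons(node(empty,empty,x2),node(g(3,empty),d,g(m,m))).
Bind x2 := m; substituting into the remaining equation gives: cons(y,x1) =?= cons(node(empty,empty,m),node(g(3,empty),d,g(m,m))). Substituting into the earlier binding gives z := m.
Decompose cons/2: y =?= node(empty,empty,m),  x1 =?= node(g(3,empty),d,g(m,m)).
Bind y := node(empty,empty,m); no other remaining equation mentions y.
Bind x1 := node(g(3,empty),d,g(m,m)). Substituting into the earlier binding gives y1 := cons(empty,node(g(3,empty),d,g(m,m))).
MGU = { y1 -> cons(empty,node(g(3,empty),d,g(m,m))), z -> m, x2 -> m, y -> node(empty,empty,m), x1 -> node(g(3,empty),d,g(m,m)) }, so y -> node(empty,empty,m).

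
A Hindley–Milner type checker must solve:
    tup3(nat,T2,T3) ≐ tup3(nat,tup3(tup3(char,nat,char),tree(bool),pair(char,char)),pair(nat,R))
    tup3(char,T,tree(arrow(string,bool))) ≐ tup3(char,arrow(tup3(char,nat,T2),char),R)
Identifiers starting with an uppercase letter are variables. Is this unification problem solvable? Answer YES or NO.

YES

Decompose tup3/3: nat ≐ nat,  T2 ≐ tup3(tup3(char,nat,char),tree(bool),pair(char,char)),  T3 ≐ pair(nat,R).
Delete trivial equation nat ≐ nat.
Bind T2 := tup3(tup3(char,nat,char),tree(bool),pair(char,char)); substituting into the one remaining equation that mentions T2 gives: tup3(char,T,tree(arrow(string,bool))) ≐ tup3(char,arrow(tup3(char,nat,tup3(tup3(char,nat,char),tree(bool),pair(char,char))),char),R).
Bind T3 := pair(nat,R); no other remaining equation mentions T3.
Decompose tup3/3: char ≐ char,  T ≐ arrow(tup3(char,nat,tup3(tup3(char,nat,char),tree(bool),pair(char,char))),char),  tree(arrow(string,bool)) ≐ R.
Delete trivial equation char ≐ char.
Bind T := arrow(tup3(char,nat,tup3(tup3(char,nat,char),tree(bool),pair(char,char))),char); no other remaining equation mentions T.
Bind R := tree(arrow(string,bool)). Substituting into the earlier binding gives T3 := pair(nat,tree(arrow(string,bool))).
No equations remain and no clash or occurs-check failure arose, so a unifier exists.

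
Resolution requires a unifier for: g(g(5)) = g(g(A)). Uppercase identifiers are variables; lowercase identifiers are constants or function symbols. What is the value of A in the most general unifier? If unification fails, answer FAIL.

Decompose g/1: g(5) = g(A).
Decompose g/1: 5 = A.
Bind A := 5.
MGU = { A ↦ 5 }, so A ↦ 5.

5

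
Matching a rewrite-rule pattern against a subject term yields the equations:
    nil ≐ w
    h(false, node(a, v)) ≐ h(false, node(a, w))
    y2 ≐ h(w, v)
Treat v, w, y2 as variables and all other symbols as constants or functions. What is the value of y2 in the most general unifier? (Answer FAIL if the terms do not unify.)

Bind w := nil; substituting into the remaining equations gives: h(false, node(a, v)) ≐ h(false, node(a, nil)),  y2 ≐ h(nil, v).
Decompose h/2: false ≐ false,  node(a, v) ≐ node(a, nil).
Delete trivial equation false ≐ false.
Decompose node/2: a ≐ a,  v ≐ nil.
Delete trivial equation a ≐ a.
Bind v := nil; substituting into the remaining equation gives: y2 ≐ h(nil, nil).
Bind y2 := h(nil, nil).
MGU = { w := nil, v := nil, y2 := h(nil, nil) }, so y2 := h(nil, nil).

h(nil, nil)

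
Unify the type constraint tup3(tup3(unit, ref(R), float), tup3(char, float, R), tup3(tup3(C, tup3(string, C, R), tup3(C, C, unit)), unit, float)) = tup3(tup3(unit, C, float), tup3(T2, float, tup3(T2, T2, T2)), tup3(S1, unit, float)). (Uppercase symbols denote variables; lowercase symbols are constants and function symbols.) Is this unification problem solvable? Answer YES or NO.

YES

Decompose tup3/3: tup3(unit, ref(R), float) = tup3(unit, C, float),  tup3(char, float, R) = tup3(T2, float, tup3(T2, T2, T2)),  tup3(tup3(C, tup3(string, C, R), tup3(C, C, unit)), unit, float) = tup3(S1, unit, float).
Decompose tup3/3: unit = unit,  ref(R) = C,  float = float.
Delete trivial equation unit = unit.
Bind C := ref(R); substituting into the one remaining equation that mentions C gives: tup3(tup3(ref(R), tup3(string, ref(R), R), tup3(ref(R), ref(R), unit)), unit, float) = tup3(S1, unit, float).
Delete trivial equation float = float.
Decompose tup3/3: char = T2,  float = float,  R = tup3(T2, T2, T2).
Bind T2 := char; substituting into the one remaining equation that mentions T2 gives: R = tup3(char, char, char).
Delete trivial equation float = float.
Bind R := tup3(char, char, char); substituting into the remaining equation gives: tup3(tup3(ref(tup3(char, char, char)), tup3(string, ref(tup3(char, char, char)), tup3(char, char, char)), tup3(ref(tup3(char, char, char)), ref(tup3(char, char, char)), unit)), unit, float) = tup3(S1, unit, float). Substituting into the earlier binding gives C := ref(tup3(char, char, char)).
Decompose tup3/3: tup3(ref(tup3(char, char, char)), tup3(string, ref(tup3(char, char, char)), tup3(char, char, char)), tup3(ref(tup3(char, char, char)), ref(tup3(char, char, char)), unit)) = S1,  unit = unit,  float = float.
Bind S1 := tup3(ref(tup3(char, char, char)), tup3(string, ref(tup3(char, char, char)), tup3(char, char, char)), tup3(ref(tup3(char, char, char)), ref(tup3(char, char, char)), unit)); no other remaining equation mentions S1.
Delete trivial equation unit = unit.
Delete trivial equation float = float.
No equations remain and no clash or occurs-check failure arose, so a unifier exists.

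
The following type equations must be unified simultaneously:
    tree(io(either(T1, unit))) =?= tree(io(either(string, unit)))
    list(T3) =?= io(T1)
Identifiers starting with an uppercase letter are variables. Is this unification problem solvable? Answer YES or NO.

NO

Decompose tree/1: io(either(T1, unit)) =?= io(either(string, unit)).
Decompose io/1: either(T1, unit) =?= either(string, unit).
Decompose either/2: T1 =?= string,  unit =?= unit.
Bind T1 := string; substituting into the one remaining equation that mentions T1 gives: list(T3) =?= io(string).
Delete trivial equation unit =?= unit.
Clash: head symbols differ (list/1 vs io/1); no unifier exists.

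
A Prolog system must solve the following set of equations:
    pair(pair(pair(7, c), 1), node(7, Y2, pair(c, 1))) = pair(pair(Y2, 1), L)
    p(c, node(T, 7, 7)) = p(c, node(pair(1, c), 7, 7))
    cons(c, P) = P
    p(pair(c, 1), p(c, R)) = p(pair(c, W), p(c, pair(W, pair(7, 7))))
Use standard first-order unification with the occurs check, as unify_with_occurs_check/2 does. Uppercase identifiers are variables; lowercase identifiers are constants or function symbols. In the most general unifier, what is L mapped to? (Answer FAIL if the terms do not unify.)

FAIL

Decompose pair/2: pair(pair(7, c), 1) = pair(Y2, 1),  node(7, Y2, pair(c, 1)) = L.
Decompose pair/2: pair(7, c) = Y2,  1 = 1.
Bind Y2 := pair(7, c); substituting into the one remaining equation that mentions Y2 gives: node(7, pair(7, c), pair(c, 1)) = L.
Delete trivial equation 1 = 1.
Bind L := node(7, pair(7, c), pair(c, 1)); no other remaining equation mentions L.
Decompose p/2: c = c,  node(T, 7, 7) = node(pair(1, c), 7, 7).
Delete trivial equation c = c.
Decompose node/3: T = pair(1, c),  7 = 7,  7 = 7.
Bind T := pair(1, c); no other remaining equation mentions T.
Delete trivial equation 7 = 7.
Delete trivial equation 7 = 7.
Occurs check fails: P occurs in cons(c, P); the equation P = cons(c, P) has no finite solution.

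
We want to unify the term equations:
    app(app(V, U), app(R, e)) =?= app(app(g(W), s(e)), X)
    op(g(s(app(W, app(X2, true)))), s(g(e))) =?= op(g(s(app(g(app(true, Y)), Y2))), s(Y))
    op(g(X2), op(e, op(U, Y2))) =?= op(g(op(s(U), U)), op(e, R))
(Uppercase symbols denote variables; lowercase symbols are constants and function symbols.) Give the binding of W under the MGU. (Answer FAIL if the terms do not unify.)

Decompose app/2: app(V, U) =?= app(g(W), s(e)),  app(R, e) =?= X.
Decompose app/2: V =?= g(W),  U =?= s(e).
Bind V := g(W); no other remaining equation mentions V.
Bind U := s(e); substituting into the one remaining equation that mentions U gives: op(g(X2), op(e, op(s(e), Y2))) =?= op(g(op(s(s(e)), s(e))), op(e, R)).
Bind X := app(R, e); no other remaining equation mentions X.
Decompose op/2: g(s(app(W, app(X2, true)))) =?= g(s(app(g(app(true, Y)), Y2))),  s(g(e)) =?= s(Y).
Decompose g/1: s(app(W, app(X2, true))) =?= s(app(g(app(true, Y)), Y2)).
Decompose s/1: app(W, app(X2, true)) =?= app(g(app(true, Y)), Y2).
Decompose app/2: W =?= g(app(true, Y)),  app(X2, true) =?= Y2.
Bind W := g(app(true, Y)); no other remaining equation mentions W. Substituting into the earlier binding gives V := g(g(app(true, Y))).
Bind Y2 := app(X2, true); substituting into the one remaining equation that mentions Y2 gives: op(g(X2), op(e, op(s(e), app(X2, true)))) =?= op(g(op(s(s(e)), s(e))), op(e, R)).
Decompose s/1: g(e) =?= Y.
Bind Y := g(e); no other remaining equation mentions Y. Substituting into the earlier bindings gives V := g(g(app(true, g(e)))), W := g(app(true, g(e))).
Decompose op/2: g(X2) =?= g(op(s(s(e)), s(e))),  op(e, op(s(e), app(X2, true))) =?= op(e, R).
Decompose g/1: X2 =?= op(s(s(e)), s(e)).
Bind X2 := op(s(s(e)), s(e)); substituting into the remaining equation gives: op(e, op(s(e), app(op(s(s(e)), s(e)), true))) =?= op(e, R). Substituting into the earlier binding gives Y2 := app(op(s(s(e)), s(e)), true).
Decompose op/2: e =?= e,  op(s(e), app(op(s(s(e)), s(e)), true)) =?= R.
Delete trivial equation e =?= e.
Bind R := op(s(e), app(op(s(s(e)), s(e)), true)). Substituting into the earlier binding gives X := app(op(s(e), app(op(s(s(e)), s(e)), true)), e).
MGU = { V ↦ g(g(app(true, g(e)))), U ↦ s(e), X ↦ app(op(s(e), app(op(s(s(e)), s(e)), true)), e), W ↦ g(app(true, g(e))), Y2 ↦ app(op(s(s(e)), s(e)), true), Y ↦ g(e), X2 ↦ op(s(s(e)), s(e)), R ↦ op(s(e), app(op(s(s(e)), s(e)), true)) }, so W ↦ g(app(true, g(e))).

g(app(true, g(e)))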